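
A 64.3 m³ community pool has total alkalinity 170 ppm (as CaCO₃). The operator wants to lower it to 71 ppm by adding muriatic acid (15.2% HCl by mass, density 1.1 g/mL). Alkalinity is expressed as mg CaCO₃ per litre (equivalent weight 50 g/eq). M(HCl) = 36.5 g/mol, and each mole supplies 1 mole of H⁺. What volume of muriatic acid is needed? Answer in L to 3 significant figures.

27.8 L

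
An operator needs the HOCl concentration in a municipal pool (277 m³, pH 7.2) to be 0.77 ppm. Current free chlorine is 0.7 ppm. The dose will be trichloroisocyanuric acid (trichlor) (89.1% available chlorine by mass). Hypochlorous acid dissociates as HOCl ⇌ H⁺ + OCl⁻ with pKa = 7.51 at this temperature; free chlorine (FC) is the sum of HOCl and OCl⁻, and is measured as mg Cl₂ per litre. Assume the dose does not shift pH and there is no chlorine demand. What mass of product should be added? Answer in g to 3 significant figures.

139 g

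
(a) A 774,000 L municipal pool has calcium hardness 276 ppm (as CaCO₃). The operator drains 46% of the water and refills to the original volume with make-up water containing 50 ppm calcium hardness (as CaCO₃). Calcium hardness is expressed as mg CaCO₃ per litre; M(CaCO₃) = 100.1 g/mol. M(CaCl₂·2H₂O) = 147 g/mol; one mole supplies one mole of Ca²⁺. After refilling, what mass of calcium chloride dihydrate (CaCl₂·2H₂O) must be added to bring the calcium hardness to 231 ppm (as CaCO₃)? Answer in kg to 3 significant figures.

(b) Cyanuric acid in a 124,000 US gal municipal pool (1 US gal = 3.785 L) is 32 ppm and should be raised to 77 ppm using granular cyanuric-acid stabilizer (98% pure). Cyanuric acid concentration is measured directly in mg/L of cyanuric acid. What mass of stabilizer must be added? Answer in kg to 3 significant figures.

(a) After draining 46% and refilling: 276 × 0.54 + 50 × 0.46 = 172.04 ppm.
(a) Deficit to target: 231 − 172.04 = 58.96 mg/L.
(a) As CaCO₃: 58.96 mg/L × 774,000 L = 45,640 g; ÷ 100.1 = 455.9 mol Ca²⁺.
(a) Mass: 455.9 × 147 = 67,020 g.

(b) Volume: 124,000 US gal × 3.785 L/gal = 469,340 L.
(b) CYA to add: (77 − 32) = 45 mg/L × 469,340 L = 21,120 g cyanuric acid.
(b) At 98% purity: 21,120 / 0.98 = 21,550 g product.

(a) 67.0 kg; (b) 21.6 kg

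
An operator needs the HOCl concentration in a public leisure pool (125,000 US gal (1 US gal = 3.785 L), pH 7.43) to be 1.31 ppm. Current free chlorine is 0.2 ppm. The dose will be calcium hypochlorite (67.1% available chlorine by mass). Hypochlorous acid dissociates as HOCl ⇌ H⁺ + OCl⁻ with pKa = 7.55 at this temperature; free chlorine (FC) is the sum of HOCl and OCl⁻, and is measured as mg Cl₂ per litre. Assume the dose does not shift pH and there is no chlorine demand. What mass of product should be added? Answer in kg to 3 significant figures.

1.48 kg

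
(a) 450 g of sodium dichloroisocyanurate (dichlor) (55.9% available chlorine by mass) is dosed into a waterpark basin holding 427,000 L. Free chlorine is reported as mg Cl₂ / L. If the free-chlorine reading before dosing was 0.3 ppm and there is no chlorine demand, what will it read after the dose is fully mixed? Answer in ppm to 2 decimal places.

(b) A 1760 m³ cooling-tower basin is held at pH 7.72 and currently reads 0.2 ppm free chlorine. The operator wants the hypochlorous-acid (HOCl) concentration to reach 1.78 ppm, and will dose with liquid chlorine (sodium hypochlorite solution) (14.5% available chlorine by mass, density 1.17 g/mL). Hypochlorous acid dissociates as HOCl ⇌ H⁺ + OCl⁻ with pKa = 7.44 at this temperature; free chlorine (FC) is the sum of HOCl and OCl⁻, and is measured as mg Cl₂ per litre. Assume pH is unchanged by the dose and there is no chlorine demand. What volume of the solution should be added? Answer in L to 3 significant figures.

(a) 0.89 ppm; (b) 51.6 L

(a) Available chlorine delivered: 450 g × 0.559 = 251.6 g as Cl₂.
(a) Concentration rise: 251.6 g / 427,000 L = 0.5891 mg/L = 0.59 ppm.
(a) Final FC: 0.3 + 0.59 = 0.89 ppm.

(b) Volume: 1760 m³ = 1,760,000 L.
(b) [OCl⁻]/[HOCl] = 10^(pH − pKa) = 10^(7.72 − 7.44) = 1.905; fraction as HOCl = 1/(1 + 1.905) = 0.3442.
(b) Free chlorine required for 1.78 ppm HOCl: 1.78 / 0.3442 = 5.172 ppm.
(b) FC to add: 5.172 − 0.2 = 4.972 mg/L as Cl₂.
(b) Cl₂ equivalent: 4.972 mg/L × 1,760,000 L = 8750 g.
(b) Product at 14.5% available Cl: 8750 / 0.145 = 60,350 g.
(b) Volume: 60,350 g ÷ 1.17 g/mL = 51,580 mL.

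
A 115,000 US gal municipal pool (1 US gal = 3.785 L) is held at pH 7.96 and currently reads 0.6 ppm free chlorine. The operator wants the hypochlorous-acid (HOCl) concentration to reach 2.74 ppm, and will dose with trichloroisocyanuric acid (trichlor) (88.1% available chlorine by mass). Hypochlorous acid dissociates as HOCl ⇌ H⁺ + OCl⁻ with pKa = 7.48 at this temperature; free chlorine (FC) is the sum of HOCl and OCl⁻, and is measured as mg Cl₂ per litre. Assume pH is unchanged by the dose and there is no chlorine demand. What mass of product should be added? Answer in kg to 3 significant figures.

Volume: 115,000 US gal × 3.785 L/gal = 435,275 L.
[OCl⁻]/[HOCl] = 10^(pH − pKa) = 10^(7.96 − 7.48) = 3.02; fraction as HOCl = 1/(1 + 3.02) = 0.2488.
Free chlorine required for 2.74 ppm HOCl: 2.74 / 0.2488 = 11.01 ppm.
FC to add: 11.01 − 0.6 = 10.41 mg/L as Cl₂.
Cl₂ equivalent: 10.41 mg/L × 435,275 L = 4533 g.
Product at 88.1% available Cl: 4533 / 0.881 = 5146 g.

5.15 kg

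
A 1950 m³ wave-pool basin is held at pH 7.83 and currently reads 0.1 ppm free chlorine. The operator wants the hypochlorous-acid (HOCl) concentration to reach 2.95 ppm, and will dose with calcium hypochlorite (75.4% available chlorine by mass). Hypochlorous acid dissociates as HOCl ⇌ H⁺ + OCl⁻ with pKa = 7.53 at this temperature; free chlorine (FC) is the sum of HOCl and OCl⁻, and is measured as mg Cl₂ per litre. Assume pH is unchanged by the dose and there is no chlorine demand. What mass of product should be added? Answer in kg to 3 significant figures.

Volume: 1950 m³ = 1,950,000 L.
[OCl⁻]/[HOCl] = 10^(pH − pKa) = 10^(7.83 − 7.53) = 1.995; fraction as HOCl = 1/(1 + 1.995) = 0.3339.
Free chlorine required for 2.95 ppm HOCl: 2.95 / 0.3339 = 8.836 ppm.
FC to add: 8.836 − 0.1 = 8.736 mg/L as Cl₂.
Cl₂ equivalent: 8.736 mg/L × 1,950,000 L = 17,040 g.
Product at 75.4% available Cl: 17,040 / 0.754 = 22,590 g.

22.6 kg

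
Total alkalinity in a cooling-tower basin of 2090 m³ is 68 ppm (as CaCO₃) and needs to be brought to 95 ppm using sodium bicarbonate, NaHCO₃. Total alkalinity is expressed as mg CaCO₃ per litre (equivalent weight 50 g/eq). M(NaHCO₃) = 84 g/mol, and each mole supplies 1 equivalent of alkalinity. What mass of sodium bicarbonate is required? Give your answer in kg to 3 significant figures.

94.8 kg

Volume: 2090 m³ = 2,090,000 L.
Alkalinity to add: (95 − 68) = 27 mg/L as CaCO₃ × 2,090,000 L = 56,430 g as CaCO₃.
Equivalents: 56,430 g ÷ 50 g/eq = 1129 eq.
NaHCO₃ supplies 1 eq per mole → 1129 mol.
Mass: 1129 mol × 84 g/mol = 94,800 g.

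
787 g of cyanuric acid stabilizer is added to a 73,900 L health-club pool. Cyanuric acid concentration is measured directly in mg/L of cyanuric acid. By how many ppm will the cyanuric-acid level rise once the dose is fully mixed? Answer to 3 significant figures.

Rise: 787 g / 73,900 L × 1000 = 10.65 mg/L.

10.6 ppm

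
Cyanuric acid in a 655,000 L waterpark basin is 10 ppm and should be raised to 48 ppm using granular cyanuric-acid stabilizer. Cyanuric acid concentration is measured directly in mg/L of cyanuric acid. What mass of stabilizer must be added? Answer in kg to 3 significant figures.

24.9 kg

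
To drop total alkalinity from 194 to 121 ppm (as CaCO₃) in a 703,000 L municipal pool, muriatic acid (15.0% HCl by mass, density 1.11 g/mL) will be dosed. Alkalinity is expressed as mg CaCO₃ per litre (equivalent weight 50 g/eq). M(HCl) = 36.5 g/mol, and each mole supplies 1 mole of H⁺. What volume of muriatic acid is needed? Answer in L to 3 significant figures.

Alkalinity to neutralize: (194 − 121) = 73 mg/L as CaCO₃ × 703,000 L = 51,320 g as CaCO₃.
Equivalents of H⁺ required: 51,320 ÷ 50 g/eq = 1026 eq = 1026 mol HCl.
Mass of HCl: 1026 × 36.5 = 37,460 g.
Mass of 15.0% solution: 37,460 / 0.15 = 249,800 g.
Volume: 249,800 g ÷ 1.11 g/mL = 225,000 mL.

225 L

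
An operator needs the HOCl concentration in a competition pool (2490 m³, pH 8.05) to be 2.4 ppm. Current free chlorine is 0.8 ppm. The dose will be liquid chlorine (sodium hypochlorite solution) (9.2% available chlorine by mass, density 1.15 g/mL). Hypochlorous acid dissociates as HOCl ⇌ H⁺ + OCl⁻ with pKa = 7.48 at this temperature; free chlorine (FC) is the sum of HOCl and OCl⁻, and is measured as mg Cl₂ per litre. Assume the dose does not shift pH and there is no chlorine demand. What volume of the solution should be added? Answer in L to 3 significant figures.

248 L

Volume: 2490 m³ = 2,490,000 L.
[OCl⁻]/[HOCl] = 10^(pH − pKa) = 10^(8.05 − 7.48) = 3.715; fraction as HOCl = 1/(1 + 3.715) = 0.2121.
Free chlorine required for 2.4 ppm HOCl: 2.4 / 0.2121 = 11.32 ppm.
FC to add: 11.32 − 0.8 = 10.52 mg/L as Cl₂.
Cl₂ equivalent: 10.52 mg/L × 2,490,000 L = 26,190 g.
Product at 9.2% available Cl: 26,190 / 0.092 = 284,600 g.
Volume: 284,600 g ÷ 1.15 g/mL = 247,500 mL.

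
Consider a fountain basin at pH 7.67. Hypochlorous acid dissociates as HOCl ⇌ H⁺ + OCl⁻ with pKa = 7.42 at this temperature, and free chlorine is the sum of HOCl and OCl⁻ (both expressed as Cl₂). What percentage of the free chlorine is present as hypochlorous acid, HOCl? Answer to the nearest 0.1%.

36.0%

[OCl⁻]/[HOCl] = 10^(pH − pKa) = 10^(7.67 − 7.42) = 10^0.25 = 1.778.
Fraction as HOCl = 1 / (1 + 1.778) = 0.3599.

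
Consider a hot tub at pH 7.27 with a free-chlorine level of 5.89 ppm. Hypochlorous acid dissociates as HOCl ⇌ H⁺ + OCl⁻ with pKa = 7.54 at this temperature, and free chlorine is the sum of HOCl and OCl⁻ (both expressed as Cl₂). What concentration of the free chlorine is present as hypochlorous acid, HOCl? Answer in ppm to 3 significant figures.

3.83 ppm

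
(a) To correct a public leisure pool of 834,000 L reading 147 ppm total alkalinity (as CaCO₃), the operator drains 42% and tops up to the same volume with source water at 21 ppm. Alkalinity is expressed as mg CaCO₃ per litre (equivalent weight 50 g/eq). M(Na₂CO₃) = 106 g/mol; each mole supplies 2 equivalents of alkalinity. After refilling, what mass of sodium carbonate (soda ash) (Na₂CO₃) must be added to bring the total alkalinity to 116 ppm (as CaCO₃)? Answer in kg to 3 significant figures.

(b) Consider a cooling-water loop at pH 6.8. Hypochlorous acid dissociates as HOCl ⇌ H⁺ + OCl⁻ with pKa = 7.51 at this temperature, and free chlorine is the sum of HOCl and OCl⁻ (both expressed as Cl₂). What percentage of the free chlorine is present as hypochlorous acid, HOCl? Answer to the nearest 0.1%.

(a) After draining 42% and refilling: 147 × 0.58 + 21 × 0.42 = 94.08 ppm.
(a) Deficit to target: 116 − 94.08 = 21.92 mg/L.
(a) As CaCO₃: 21.92 mg/L × 834,000 L = 18,280 g; ÷ 50 g/eq ÷ 2 = 182.8 mol Na₂CO₃.
(a) Mass: 182.8 × 106 = 19,380 g.

(b) [OCl⁻]/[HOCl] = 10^(pH − pKa) = 10^(6.8 − 7.51) = 10^-0.71 = 0.195.
(b) Fraction as HOCl = 1 / (1 + 0.195) = 0.8368.

(a) 19.4 kg; (b) 83.7%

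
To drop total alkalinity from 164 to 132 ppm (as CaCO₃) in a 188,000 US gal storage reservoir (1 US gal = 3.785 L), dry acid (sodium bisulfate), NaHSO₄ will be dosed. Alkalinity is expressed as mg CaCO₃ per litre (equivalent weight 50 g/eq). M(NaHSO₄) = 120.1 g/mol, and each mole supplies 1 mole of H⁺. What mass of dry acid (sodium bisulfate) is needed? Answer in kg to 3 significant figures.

54.7 kg

Volume: 188,000 US gal × 3.785 L/gal = 711,580 L.
Alkalinity to neutralize: (164 − 132) = 32 mg/L as CaCO₃ × 711,580 L = 22,770 g as CaCO₃.
Equivalents of H⁺ required: 22,770 ÷ 50 g/eq = 455.4 eq = 455.4 mol NaHSO₄.
Mass of NaHSO₄: 455.4 × 120.1 = 54,690 g.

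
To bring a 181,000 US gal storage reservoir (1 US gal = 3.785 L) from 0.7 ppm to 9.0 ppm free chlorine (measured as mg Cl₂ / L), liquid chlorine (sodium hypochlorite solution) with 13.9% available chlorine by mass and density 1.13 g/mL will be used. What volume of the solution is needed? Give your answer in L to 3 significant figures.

36.2 L

Volume: 181,000 US gal × 3.785 L/gal = 685,085 L.
Chlorine deficit: 9.0 − 0.7 = 8.3 ppm = 8.3 mg/L as Cl₂.
Cl₂ equivalent needed: 8.3 mg/L × 685,085 L = 5,686,000 mg = 5686 g.
Product at 13.9% available chlorine: 5686 / 0.139 = 40,910 g.
Volume at density 1.13 g/mL: 40,910 g ÷ 1.13 g/mL = 36,200 mL.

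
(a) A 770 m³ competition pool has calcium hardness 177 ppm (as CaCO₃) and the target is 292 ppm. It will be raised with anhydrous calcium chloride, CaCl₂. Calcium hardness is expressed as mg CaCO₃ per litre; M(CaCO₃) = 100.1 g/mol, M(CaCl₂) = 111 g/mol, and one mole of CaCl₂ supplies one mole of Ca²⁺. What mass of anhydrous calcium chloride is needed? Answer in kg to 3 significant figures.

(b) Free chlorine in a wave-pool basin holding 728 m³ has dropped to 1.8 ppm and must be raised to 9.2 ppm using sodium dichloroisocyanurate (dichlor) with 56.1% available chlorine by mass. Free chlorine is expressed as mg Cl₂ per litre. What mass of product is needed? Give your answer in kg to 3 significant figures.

(a) 98.2 kg; (b) 9.60 kg

(a) Volume: 770 m³ = 770,000 L.
(a) Hardness to add: (292 − 177) = 115 mg/L as CaCO₃ × 770,000 L = 88,550 g as CaCO₃.
(a) Moles of Ca²⁺ (1 mol Ca²⁺ ≡ 1 mol CaCO₃): 88,550 / 100.1 g/mol = 884.6 mol.
(a) Mass of CaCl₂: 884.6 × 111 = 98,190 g.

(b) Volume: 728 m³ = 728,000 L.
(b) Chlorine deficit: 9.2 − 1.8 = 7.4 ppm = 7.4 mg/L as Cl₂.
(b) Cl₂ equivalent needed: 7.4 mg/L × 728,000 L = 5,387,000 mg = 5387 g.
(b) Product at 56.1% available chlorine: 5387 / 0.561 = 9603 g.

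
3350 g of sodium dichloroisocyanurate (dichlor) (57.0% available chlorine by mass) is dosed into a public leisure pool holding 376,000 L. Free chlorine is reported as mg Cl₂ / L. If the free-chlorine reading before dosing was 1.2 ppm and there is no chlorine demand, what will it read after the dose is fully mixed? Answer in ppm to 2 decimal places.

Available chlorine delivered: 3350 g × 0.57 = 1909 g as Cl₂.
Concentration rise: 1909 g / 376,000 L = 5.078 mg/L = 5.08 ppm.
Final FC: 1.2 + 5.08 = 6.28 ppm.

6.28 ppm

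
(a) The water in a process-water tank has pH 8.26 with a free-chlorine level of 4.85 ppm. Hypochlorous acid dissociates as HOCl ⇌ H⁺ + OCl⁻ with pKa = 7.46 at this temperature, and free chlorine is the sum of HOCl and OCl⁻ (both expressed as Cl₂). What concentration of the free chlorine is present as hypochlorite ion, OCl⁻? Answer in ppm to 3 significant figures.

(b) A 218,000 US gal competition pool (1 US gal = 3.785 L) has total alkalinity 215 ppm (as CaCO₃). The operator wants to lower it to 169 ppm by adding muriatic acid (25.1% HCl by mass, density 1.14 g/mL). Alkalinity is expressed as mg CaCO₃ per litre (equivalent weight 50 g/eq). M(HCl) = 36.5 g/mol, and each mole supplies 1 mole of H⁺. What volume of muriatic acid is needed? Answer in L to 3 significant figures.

(a) 4.19 ppm; (b) 96.8 L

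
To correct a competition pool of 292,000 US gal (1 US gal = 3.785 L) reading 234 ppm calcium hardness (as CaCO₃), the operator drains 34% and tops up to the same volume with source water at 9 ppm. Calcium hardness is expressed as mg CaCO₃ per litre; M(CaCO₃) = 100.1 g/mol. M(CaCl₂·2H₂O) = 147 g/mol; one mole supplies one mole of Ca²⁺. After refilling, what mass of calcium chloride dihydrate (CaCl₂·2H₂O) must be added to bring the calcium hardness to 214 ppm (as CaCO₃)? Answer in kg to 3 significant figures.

Volume: 292,000 US gal × 3.785 L/gal = 1,105,220 L.
After draining 34% and refilling: 234 × 0.66 + 9 × 0.34 = 157.5 ppm.
Deficit to target: 214 − 157.5 = 56.5 mg/L.
As CaCO₃: 56.5 mg/L × 1,105,220 L = 62,440 g; ÷ 100.1 = 623.8 mol Ca²⁺.
Mass: 623.8 × 147 = 91,700 g.

91.7 kg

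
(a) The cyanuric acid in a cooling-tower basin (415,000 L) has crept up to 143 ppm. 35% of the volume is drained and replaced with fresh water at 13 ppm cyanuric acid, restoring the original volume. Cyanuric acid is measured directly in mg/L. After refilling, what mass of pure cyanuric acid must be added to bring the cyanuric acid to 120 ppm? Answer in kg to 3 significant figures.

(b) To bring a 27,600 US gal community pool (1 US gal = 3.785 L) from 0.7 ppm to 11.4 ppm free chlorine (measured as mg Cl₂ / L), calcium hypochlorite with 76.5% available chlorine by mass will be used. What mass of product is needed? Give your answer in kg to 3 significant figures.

(a) 9.34 kg; (b) 1.46 kg

(a) After draining 35% and refilling: 143 × 0.65 + 13 × 0.35 = 97.5 ppm.
(a) Deficit to target: 120 − 97.5 = 22.5 mg/L.
(a) Mass: 22.5 mg/L × 415,000 L = 9338 g cyanuric acid.

(b) Volume: 27,600 US gal × 3.785 L/gal = 104,466 L.
(b) Chlorine deficit: 11.4 − 0.7 = 10.7 ppm = 10.7 mg/L as Cl₂.
(b) Cl₂ equivalent needed: 10.7 mg/L × 104,466 L = 1,118,000 mg = 1118 g.
(b) Product at 76.5% available chlorine: 1118 / 0.765 = 1461 g.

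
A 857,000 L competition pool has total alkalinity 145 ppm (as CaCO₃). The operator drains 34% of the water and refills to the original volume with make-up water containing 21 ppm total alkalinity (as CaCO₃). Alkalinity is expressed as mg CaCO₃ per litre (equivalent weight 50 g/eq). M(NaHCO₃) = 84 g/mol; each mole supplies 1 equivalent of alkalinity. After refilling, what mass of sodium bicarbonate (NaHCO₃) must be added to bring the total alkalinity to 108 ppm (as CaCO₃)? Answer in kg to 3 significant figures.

7.43 kg

After draining 34% and refilling: 145 × 0.66 + 21 × 0.34 = 102.84 ppm.
Deficit to target: 108 − 102.84 = 5.16 mg/L.
As CaCO₃: 5.16 mg/L × 857,000 L = 4422 g; ÷ 50 g/eq ÷ 1 = 88.44 mol NaHCO₃.
Mass: 88.44 × 84 = 7429 g.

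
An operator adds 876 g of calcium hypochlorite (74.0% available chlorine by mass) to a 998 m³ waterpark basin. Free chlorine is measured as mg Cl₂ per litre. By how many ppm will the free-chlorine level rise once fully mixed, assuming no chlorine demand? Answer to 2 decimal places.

0.65 ppm

Volume: 998 m³ = 998,000 L.
Available chlorine delivered: 876 g × 0.74 = 648.2 g as Cl₂.
Concentration rise: 648.2 g / 998,000 L = 0.6495 mg/L = 0.65 ppm.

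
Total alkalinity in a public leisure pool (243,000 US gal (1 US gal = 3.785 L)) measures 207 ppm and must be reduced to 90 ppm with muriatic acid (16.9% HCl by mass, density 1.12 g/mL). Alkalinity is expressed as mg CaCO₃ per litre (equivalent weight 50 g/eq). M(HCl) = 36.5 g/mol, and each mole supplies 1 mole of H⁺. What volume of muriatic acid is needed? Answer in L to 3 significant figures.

Volume: 243,000 US gal × 3.785 L/gal = 919,755 L.
Alkalinity to neutralize: (207 − 90) = 117 mg/L as CaCO₃ × 919,755 L = 107,600 g as CaCO₃.
Equivalents of H⁺ required: 107,600 ÷ 50 g/eq = 2152 eq = 2152 mol HCl.
Mass of HCl: 2152 × 36.5 = 78,560 g.
Mass of 16.9% solution: 78,560 / 0.169 = 464,800 g.
Volume: 464,800 g ÷ 1.12 g/mL = 415,000 mL.

415 L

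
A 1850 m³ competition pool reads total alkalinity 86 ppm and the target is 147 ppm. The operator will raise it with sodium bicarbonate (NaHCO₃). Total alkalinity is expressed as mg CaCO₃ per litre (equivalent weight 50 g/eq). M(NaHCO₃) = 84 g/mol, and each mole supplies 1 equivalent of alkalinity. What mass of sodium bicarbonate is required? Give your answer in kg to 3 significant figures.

190 kg

Volume: 1850 m³ = 1,850,000 L.
Alkalinity to add: (147 − 86) = 61 mg/L as CaCO₃ × 1,850,000 L = 112,800 g as CaCO₃.
Equivalents: 112,800 g ÷ 50 g/eq = 2257 eq.
NaHCO₃ supplies 1 eq per mole → 2257 mol.
Mass: 2257 mol × 84 g/mol = 189,600 g.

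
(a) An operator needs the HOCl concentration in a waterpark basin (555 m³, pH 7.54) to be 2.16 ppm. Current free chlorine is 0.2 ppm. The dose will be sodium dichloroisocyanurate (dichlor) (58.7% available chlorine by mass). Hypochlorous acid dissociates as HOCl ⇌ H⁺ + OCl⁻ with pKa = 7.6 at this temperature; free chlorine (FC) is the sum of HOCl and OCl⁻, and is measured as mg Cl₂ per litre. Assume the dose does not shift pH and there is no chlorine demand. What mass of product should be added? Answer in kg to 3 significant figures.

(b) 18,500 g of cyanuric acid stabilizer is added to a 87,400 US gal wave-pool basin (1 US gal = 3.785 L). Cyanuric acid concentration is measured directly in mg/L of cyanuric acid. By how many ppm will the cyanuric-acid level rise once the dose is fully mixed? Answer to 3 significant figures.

(a) Volume: 555 m³ = 555,000 L.
(a) [OCl⁻]/[HOCl] = 10^(pH − pKa) = 10^(7.54 − 7.6) = 0.871; fraction as HOCl = 1/(1 + 0.871) = 0.5345.
(a) Free chlorine required for 2.16 ppm HOCl: 2.16 / 0.5345 = 4.041 ppm.
(a) FC to add: 4.041 − 0.2 = 3.841 mg/L as Cl₂.
(a) Cl₂ equivalent: 3.841 mg/L × 555,000 L = 2132 g.
(a) Product at 58.7% available Cl: 2132 / 0.587 = 3632 g.

(b) Volume: 87,400 US gal × 3.785 L/gal = 330,809 L.
(b) Rise: 18,500 g / 330,809 L × 1000 = 55.92 mg/L.

(a) 3.63 kg; (b) 55.9 ppm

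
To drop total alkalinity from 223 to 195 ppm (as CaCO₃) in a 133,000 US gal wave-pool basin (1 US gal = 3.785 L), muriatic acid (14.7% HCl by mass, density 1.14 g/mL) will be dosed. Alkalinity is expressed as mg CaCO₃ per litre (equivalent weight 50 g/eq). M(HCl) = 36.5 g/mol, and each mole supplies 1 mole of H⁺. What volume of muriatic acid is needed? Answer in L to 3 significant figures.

61.4 L

Volume: 133,000 US gal × 3.785 L/gal = 503,405 L.
Alkalinity to neutralize: (223 − 195) = 28 mg/L as CaCO₃ × 503,405 L = 14,100 g as CaCO₃.
Equivalents of H⁺ required: 14,100 ÷ 50 g/eq = 281.9 eq = 281.9 mol HCl.
Mass of HCl: 281.9 × 36.5 = 10,290 g.
Mass of 14.7% solution: 10,290 / 0.147 = 70,000 g.
Volume: 70,000 g ÷ 1.14 g/mL = 61,400 mL.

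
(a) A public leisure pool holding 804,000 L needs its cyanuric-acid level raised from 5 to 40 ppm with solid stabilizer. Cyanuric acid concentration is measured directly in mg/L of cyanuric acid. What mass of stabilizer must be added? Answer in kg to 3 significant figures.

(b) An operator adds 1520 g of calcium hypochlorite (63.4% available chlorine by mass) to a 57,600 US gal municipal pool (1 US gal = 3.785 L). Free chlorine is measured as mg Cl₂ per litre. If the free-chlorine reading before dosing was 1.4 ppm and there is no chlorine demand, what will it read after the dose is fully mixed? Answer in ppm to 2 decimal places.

(a) 28.1 kg; (b) 5.82 ppm

(a) CYA to add: (40 − 5) = 35 mg/L × 804,000 L = 28,140 g cyanuric acid.

(b) Volume: 57,600 US gal × 3.785 L/gal = 218,016 L.
(b) Available chlorine delivered: 1520 g × 0.634 = 963.7 g as Cl₂.
(b) Concentration rise: 963.7 g / 218,016 L = 4.42 mg/L = 4.42 ppm.
(b) Final FC: 1.4 + 4.42 = 5.82 ppm.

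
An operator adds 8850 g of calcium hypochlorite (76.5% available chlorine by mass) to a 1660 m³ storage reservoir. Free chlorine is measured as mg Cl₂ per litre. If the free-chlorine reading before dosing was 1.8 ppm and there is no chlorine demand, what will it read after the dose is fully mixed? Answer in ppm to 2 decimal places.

Volume: 1660 m³ = 1,660,000 L.
Available chlorine delivered: 8850 g × 0.765 = 6770 g as Cl₂.
Concentration rise: 6770 g / 1,660,000 L = 4.078 mg/L = 4.08 ppm.
Final FC: 1.8 + 4.08 = 5.88 ppm.

5.88 ppm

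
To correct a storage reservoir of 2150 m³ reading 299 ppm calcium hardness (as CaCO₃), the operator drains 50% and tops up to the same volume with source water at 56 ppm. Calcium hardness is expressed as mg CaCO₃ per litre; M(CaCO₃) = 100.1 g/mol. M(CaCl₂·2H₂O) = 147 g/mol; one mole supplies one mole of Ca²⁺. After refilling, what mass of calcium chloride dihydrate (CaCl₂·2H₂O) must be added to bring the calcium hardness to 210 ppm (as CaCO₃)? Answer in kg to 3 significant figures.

103 kg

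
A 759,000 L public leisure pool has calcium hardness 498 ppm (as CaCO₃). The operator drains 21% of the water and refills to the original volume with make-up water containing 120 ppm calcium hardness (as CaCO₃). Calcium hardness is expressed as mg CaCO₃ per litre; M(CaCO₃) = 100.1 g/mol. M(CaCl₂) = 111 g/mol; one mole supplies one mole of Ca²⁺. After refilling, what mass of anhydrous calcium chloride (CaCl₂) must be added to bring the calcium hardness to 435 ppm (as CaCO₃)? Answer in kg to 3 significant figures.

13.8 kg

After draining 21% and refilling: 498 × 0.79 + 120 × 0.21 = 418.62 ppm.
Deficit to target: 435 − 418.62 = 16.38 mg/L.
As CaCO₃: 16.38 mg/L × 759,000 L = 12,430 g; ÷ 100.1 = 124.2 mol Ca²⁺.
Mass: 124.2 × 111 = 13,790 g.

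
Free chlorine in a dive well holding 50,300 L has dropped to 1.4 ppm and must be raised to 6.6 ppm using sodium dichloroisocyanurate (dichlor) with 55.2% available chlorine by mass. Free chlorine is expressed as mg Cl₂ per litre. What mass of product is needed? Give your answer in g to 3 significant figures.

Chlorine deficit: 6.6 − 1.4 = 5.2 ppm = 5.2 mg/L as Cl₂.
Cl₂ equivalent needed: 5.2 mg/L × 50,300 L = 261,600 mg = 261.6 g.
Product at 55.2% available chlorine: 261.6 / 0.552 = 473.8 g.

474 g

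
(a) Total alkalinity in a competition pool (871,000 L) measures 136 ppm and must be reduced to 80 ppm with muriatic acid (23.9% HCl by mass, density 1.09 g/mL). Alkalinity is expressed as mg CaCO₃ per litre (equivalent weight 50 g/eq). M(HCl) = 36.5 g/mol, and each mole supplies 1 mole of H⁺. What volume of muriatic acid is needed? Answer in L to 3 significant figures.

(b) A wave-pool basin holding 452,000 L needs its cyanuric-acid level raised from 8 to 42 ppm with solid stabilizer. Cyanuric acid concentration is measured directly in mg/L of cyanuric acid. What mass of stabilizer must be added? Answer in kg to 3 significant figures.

(a) 137 L; (b) 15.4 kg

(a) Alkalinity to neutralize: (136 − 80) = 56 mg/L as CaCO₃ × 871,000 L = 48,780 g as CaCO₃.
(a) Equivalents of H⁺ required: 48,780 ÷ 50 g/eq = 975.5 eq = 975.5 mol HCl.
(a) Mass of HCl: 975.5 × 36.5 = 35,610 g.
(a) Mass of 23.9% solution: 35,610 / 0.239 = 149,000 g.
(a) Volume: 149,000 g ÷ 1.09 g/mL = 136,700 mL.

(b) CYA to add: (42 − 8) = 34 mg/L × 452,000 L = 15,370 g cyanuric acid.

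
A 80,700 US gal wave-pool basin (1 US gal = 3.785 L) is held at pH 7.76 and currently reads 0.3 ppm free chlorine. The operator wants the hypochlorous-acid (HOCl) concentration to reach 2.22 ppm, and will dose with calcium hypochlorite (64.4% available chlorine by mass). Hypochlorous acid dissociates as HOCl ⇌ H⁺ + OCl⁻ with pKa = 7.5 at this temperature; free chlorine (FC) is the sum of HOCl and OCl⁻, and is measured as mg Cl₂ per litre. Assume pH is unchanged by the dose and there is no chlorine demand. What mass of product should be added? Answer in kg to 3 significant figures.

Volume: 80,700 US gal × 3.785 L/gal = 305,450 L.
[OCl⁻]/[HOCl] = 10^(pH − pKa) = 10^(7.76 − 7.5) = 1.82; fraction as HOCl = 1/(1 + 1.82) = 0.3546.
Free chlorine required for 2.22 ppm HOCl: 2.22 / 0.3546 = 6.26 ppm.
FC to add: 6.26 − 0.3 = 5.96 mg/L as Cl₂.
Cl₂ equivalent: 5.96 mg/L × 305,450 L = 1820 g.
Product at 64.4% available Cl: 1820 / 0.644 = 2827 g.

2.83 kg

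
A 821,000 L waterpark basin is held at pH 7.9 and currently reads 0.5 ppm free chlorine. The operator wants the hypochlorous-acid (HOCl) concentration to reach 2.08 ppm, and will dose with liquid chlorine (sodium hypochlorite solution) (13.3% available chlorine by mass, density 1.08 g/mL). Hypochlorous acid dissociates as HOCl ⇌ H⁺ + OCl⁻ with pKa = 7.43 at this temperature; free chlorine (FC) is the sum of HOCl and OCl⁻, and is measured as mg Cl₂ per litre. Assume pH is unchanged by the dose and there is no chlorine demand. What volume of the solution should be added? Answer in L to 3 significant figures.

44.1 L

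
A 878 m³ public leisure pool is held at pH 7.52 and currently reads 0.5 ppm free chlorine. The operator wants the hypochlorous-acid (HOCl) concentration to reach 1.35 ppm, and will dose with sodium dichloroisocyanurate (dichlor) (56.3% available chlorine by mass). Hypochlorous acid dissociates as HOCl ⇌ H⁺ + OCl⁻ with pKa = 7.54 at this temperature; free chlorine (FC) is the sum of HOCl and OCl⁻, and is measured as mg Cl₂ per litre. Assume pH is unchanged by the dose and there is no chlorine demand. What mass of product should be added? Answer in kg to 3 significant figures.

3.34 kg

Volume: 878 m³ = 878,000 L.
[OCl⁻]/[HOCl] = 10^(pH − pKa) = 10^(7.52 − 7.54) = 0.955; fraction as HOCl = 1/(1 + 0.955) = 0.5115.
Free chlorine required for 1.35 ppm HOCl: 1.35 / 0.5115 = 2.639 ppm.
FC to add: 2.639 − 0.5 = 2.139 mg/L as Cl₂.
Cl₂ equivalent: 2.139 mg/L × 878,000 L = 1878 g.
Product at 56.3% available Cl: 1878 / 0.563 = 3336 g.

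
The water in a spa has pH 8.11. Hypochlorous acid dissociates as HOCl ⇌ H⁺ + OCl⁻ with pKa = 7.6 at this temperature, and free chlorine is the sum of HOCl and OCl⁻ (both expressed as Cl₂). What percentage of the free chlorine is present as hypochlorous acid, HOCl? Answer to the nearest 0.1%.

[OCl⁻]/[HOCl] = 10^(pH − pKa) = 10^(8.11 − 7.6) = 10^0.51 = 3.236.
Fraction as HOCl = 1 / (1 + 3.236) = 0.2361.

23.6%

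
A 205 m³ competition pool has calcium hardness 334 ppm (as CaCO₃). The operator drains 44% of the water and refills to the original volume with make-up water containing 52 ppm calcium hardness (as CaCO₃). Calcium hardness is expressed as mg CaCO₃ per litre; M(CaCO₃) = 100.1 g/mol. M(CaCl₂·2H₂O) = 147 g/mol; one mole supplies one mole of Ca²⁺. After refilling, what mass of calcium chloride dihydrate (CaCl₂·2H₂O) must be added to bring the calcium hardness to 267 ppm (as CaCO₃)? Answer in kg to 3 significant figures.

Volume: 205 m³ = 205,000 L.
After draining 44% and refilling: 334 × 0.56 + 52 × 0.44 = 209.92 ppm.
Deficit to target: 267 − 209.92 = 57.08 mg/L.
As CaCO₃: 57.08 mg/L × 205,000 L = 11,700 g; ÷ 100.1 = 116.9 mol Ca²⁺.
Mass: 116.9 × 147 = 17,180 g.

17.2 kg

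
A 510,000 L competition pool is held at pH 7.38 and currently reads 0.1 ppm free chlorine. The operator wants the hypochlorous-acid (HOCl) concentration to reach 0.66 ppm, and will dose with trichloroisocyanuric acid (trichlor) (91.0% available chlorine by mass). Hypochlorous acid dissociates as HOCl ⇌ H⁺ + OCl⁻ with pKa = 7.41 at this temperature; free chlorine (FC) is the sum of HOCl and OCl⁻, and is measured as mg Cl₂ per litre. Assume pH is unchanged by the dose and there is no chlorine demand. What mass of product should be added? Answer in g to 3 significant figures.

659 g

[OCl⁻]/[HOCl] = 10^(pH − pKa) = 10^(7.38 − 7.41) = 0.9333; fraction as HOCl = 1/(1 + 0.9333) = 0.5173.
Free chlorine required for 0.66 ppm HOCl: 0.66 / 0.5173 = 1.276 ppm.
FC to add: 1.276 − 0.1 = 1.176 mg/L as Cl₂.
Cl₂ equivalent: 1.176 mg/L × 510,000 L = 599.7 g.
Product at 91.0% available Cl: 599.7 / 0.91 = 659 g.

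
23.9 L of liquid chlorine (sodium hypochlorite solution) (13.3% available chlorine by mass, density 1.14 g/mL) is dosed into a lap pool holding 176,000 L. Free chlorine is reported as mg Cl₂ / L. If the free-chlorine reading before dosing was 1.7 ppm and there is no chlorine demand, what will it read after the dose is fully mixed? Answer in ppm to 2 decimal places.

Mass of solution: 23.9 L × 1000 mL/L × 1.14 g/mL = 27,250 g.
Available chlorine delivered: 27,250 g × 0.133 = 3624 g as Cl₂.
Concentration rise: 3624 g / 176,000 L = 20.59 mg/L = 20.59 ppm.
Final FC: 1.7 + 20.59 = 22.29 ppm.

22.29 ppm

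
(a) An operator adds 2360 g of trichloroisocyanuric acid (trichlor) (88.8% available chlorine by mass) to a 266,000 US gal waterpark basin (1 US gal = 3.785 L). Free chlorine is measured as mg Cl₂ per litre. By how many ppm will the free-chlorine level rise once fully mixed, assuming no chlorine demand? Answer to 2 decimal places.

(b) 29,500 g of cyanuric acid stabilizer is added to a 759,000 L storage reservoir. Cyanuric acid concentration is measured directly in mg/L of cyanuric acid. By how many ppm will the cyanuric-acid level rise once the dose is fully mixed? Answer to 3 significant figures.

(a) Volume: 266,000 US gal × 3.785 L/gal = 1,006,810 L.
(a) Available chlorine delivered: 2360 g × 0.888 = 2096 g as Cl₂.
(a) Concentration rise: 2096 g / 1,006,810 L = 2.082 mg/L = 2.08 ppm.

(b) Rise: 29,500 g / 759,000 L × 1000 = 38.87 mg/L.

(a) 2.08 ppm; (b) 38.9 ppm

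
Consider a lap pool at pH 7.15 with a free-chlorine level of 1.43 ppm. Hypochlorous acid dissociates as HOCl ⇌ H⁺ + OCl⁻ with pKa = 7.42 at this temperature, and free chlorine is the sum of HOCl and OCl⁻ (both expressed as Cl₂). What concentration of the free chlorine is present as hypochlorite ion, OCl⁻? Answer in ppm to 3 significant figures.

0.500 ppm

[OCl⁻]/[HOCl] = 10^(pH − pKa) = 10^(7.15 − 7.42) = 10^-0.27 = 0.537.
Fraction as HOCl = 1 / (1 + 0.537) = 0.6506.
OCl⁻ = (1 − 0.6506) × 1.43 ppm = 0.4996 ppm.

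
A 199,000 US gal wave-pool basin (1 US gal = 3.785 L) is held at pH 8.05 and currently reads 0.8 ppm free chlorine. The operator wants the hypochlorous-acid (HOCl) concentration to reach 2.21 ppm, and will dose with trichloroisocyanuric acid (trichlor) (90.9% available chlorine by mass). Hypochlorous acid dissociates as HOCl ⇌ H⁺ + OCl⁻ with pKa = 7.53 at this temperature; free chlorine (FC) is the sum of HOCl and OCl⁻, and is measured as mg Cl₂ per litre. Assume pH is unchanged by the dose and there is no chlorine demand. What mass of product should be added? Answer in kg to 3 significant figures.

7.23 kg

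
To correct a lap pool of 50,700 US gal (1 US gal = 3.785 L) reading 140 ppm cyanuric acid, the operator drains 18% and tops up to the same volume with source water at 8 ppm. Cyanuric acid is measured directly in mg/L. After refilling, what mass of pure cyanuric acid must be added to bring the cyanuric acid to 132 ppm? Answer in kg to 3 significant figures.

3.02 kg

Volume: 50,700 US gal × 3.785 L/gal = 191,900 L.
After draining 18% and refilling: 140 × 0.82 + 8 × 0.18 = 116.24 ppm.
Deficit to target: 132 − 116.24 = 15.76 mg/L.
Mass: 15.76 mg/L × 191,900 L = 3024 g cyanuric acid.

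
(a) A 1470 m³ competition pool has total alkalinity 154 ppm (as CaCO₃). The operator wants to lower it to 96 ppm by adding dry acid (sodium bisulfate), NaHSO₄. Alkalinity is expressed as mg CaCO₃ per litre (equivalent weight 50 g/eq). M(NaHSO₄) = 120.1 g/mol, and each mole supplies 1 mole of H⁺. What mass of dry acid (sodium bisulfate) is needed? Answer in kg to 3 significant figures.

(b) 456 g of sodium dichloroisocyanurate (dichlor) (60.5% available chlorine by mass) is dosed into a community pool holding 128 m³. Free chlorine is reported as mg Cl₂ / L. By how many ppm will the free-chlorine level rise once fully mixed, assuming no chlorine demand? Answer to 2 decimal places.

(a) Volume: 1470 m³ = 1,470,000 L.
(a) Alkalinity to neutralize: (154 − 96) = 58 mg/L as CaCO₃ × 1,470,000 L = 85,260 g as CaCO₃.
(a) Equivalents of H⁺ required: 85,260 ÷ 50 g/eq = 1705 eq = 1705 mol NaHSO₄.
(a) Mass of NaHSO₄: 1705 × 120.1 = 204,800 g.

(b) Volume: 128 m³ = 128,000 L.
(b) Available chlorine delivered: 456 g × 0.605 = 275.9 g as Cl₂.
(b) Concentration rise: 275.9 g / 128,000 L = 2.155 mg/L = 2.16 ppm.

(a) 205 kg; (b) 2.16 ppm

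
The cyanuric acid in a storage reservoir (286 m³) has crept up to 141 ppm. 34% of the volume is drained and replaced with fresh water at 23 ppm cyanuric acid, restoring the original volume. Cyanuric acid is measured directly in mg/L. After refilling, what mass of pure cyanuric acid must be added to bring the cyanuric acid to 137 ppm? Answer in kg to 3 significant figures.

10.3 kg

Volume: 286 m³ = 286,000 L.
After draining 34% and refilling: 141 × 0.66 + 23 × 0.34 = 100.88 ppm.
Deficit to target: 137 − 100.88 = 36.12 mg/L.
Mass: 36.12 mg/L × 286,000 L = 10,330 g cyanuric acid.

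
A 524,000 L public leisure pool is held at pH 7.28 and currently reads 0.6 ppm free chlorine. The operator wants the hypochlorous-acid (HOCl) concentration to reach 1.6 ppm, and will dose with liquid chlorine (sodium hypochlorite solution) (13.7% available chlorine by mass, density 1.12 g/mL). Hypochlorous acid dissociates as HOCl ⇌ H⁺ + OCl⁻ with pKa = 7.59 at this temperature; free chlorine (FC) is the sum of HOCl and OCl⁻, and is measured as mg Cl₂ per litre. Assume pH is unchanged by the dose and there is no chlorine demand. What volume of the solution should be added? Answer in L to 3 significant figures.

[OCl⁻]/[HOCl] = 10^(pH − pKa) = 10^(7.28 − 7.59) = 0.4898; fraction as HOCl = 1/(1 + 0.4898) = 0.6712.
Free chlorine required for 1.6 ppm HOCl: 1.6 / 0.6712 = 2.384 ppm.
FC to add: 2.384 − 0.6 = 1.784 mg/L as Cl₂.
Cl₂ equivalent: 1.784 mg/L × 524,000 L = 934.6 g.
Product at 13.7% available Cl: 934.6 / 0.137 = 6822 g.
Volume: 6822 g ÷ 1.12 g/mL = 6091 mL.

6.09 L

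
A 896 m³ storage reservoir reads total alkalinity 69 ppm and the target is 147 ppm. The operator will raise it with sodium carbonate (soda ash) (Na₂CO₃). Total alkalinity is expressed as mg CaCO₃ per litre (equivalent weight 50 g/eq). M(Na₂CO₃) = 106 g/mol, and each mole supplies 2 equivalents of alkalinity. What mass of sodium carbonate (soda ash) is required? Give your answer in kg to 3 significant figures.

74.1 kg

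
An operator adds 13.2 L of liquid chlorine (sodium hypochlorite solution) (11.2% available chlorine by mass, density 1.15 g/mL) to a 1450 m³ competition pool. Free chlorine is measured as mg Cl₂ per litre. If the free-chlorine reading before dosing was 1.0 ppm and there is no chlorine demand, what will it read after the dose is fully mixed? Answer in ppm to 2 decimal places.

2.17 ppm

Volume: 1450 m³ = 1,450,000 L.
Mass of solution: 13.2 L × 1000 mL/L × 1.15 g/mL = 15,180 g.
Available chlorine delivered: 15,180 g × 0.112 = 1700 g as Cl₂.
Concentration rise: 1700 g / 1,450,000 L = 1.173 mg/L = 1.17 ppm.
Final FC: 1.0 + 1.17 = 2.17 ppm.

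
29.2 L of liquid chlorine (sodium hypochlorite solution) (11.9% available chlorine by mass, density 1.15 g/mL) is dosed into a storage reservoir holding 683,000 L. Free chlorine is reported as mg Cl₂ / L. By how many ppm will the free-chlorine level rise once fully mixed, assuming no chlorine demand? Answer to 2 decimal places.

5.85 ppm

Mass of solution: 29.2 L × 1000 mL/L × 1.15 g/mL = 33,580 g.
Available chlorine delivered: 33,580 g × 0.119 = 3996 g as Cl₂.
Concentration rise: 3996 g / 683,000 L = 5.851 mg/L = 5.85 ppm.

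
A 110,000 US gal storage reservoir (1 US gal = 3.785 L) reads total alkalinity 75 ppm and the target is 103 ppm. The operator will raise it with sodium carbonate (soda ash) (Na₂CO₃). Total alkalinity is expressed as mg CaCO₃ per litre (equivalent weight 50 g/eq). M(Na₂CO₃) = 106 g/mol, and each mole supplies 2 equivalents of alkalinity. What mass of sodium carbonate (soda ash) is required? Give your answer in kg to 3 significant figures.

12.4 kg

Volume: 110,000 US gal × 3.785 L/gal = 416,350 L.
Alkalinity to add: (103 − 75) = 28 mg/L as CaCO₃ × 416,350 L = 11,660 g as CaCO₃.
Equivalents: 11,660 g ÷ 50 g/eq = 233.2 eq.
Each mole of Na₂CO₃ supplies 2 eq, so 233.2 / 2 = 116.6 mol.
Mass: 116.6 mol × 106 g/mol = 12,360 g.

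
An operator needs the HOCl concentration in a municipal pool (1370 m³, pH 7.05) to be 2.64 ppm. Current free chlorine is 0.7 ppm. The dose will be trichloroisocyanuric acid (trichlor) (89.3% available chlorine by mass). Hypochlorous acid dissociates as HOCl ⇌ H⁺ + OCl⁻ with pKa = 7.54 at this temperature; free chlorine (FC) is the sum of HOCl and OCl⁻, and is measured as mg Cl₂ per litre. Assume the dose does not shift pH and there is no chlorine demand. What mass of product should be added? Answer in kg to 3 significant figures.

Volume: 1370 m³ = 1,370,000 L.
[OCl⁻]/[HOCl] = 10^(pH − pKa) = 10^(7.05 − 7.54) = 0.3236; fraction as HOCl = 1/(1 + 0.3236) = 0.7555.
Free chlorine required for 2.64 ppm HOCl: 2.64 / 0.7555 = 3.494 ppm.
FC to add: 3.494 − 0.7 = 2.794 mg/L as Cl₂.
Cl₂ equivalent: 2.794 mg/L × 1,370,000 L = 3828 g.
Product at 89.3% available Cl: 3828 / 0.893 = 4287 g.

4.29 kg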